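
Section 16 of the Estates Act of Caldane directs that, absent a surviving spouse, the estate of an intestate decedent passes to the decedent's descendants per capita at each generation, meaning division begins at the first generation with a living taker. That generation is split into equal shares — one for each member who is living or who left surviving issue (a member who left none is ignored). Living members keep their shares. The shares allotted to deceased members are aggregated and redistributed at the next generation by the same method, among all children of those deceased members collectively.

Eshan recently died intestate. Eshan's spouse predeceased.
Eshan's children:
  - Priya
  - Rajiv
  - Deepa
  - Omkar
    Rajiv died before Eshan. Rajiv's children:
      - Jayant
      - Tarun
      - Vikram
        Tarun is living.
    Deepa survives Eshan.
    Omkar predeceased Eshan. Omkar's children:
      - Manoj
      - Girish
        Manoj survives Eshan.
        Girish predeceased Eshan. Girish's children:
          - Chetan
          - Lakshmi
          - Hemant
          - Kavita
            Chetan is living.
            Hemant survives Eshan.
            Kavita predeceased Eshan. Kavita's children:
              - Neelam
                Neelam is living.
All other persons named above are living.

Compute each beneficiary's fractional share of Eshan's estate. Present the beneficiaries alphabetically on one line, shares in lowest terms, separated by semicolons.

There is no surviving spouse, so the entire estate passes to Eshan's descendants per capita at each generation.
At generation 1 (Priya, Rajiv, Deepa, Omkar) there are 4 shares of (1)/4 = 1/4 each.
Living: Priya and Deepa — each takes 1/4.
Deceased: Rajiv and Omkar. Their combined 1/2 is pooled and carried to generation 2.
At generation 2 (Jayant, Tarun, Vikram, Manoj, Girish) there are 5 shares of (1/2)/5 = 1/10 each.
Living: Jayant, Tarun, Vikram, and Manoj — each takes 1/10.
Deceased: Girish. That 1/10 share is carried to generation 3.
At generation 3 (Chetan, Lakshmi, Hemant, Kavita) there are 4 shares of (1/10)/4 = 1/40 each.
Living: Chetan, Lakshmi, and Hemant — each takes 1/40.
Deceased: Kavita. That 1/40 share is carried to generation 4.
At generation 4 (Neelam) there are 1 shares of (1/40)/1 = 1/40 each.
Living: Neelam — each takes 1/40.

Chetan 1/40; Deepa 1/4; Hemant 1/40; Jayant 1/10; Lakshmi 1/40; Manoj 1/10; Neelam 1/40; Priya 1/4; Tarun 1/10; Vikram 1/10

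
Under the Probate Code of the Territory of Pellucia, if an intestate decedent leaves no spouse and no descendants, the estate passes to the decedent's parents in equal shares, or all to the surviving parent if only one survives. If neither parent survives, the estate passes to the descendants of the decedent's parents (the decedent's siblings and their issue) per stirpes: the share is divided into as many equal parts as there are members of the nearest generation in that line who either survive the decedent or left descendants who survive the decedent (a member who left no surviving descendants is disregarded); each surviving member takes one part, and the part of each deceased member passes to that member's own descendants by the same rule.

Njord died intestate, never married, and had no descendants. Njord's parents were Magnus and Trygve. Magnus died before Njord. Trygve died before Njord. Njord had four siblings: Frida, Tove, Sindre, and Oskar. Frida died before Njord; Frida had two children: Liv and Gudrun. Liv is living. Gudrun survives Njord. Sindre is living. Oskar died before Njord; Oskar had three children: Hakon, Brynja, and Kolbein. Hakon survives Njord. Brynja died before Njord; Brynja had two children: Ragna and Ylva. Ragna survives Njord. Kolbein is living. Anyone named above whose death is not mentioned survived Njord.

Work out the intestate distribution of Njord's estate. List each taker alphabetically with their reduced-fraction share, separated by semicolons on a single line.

Neither parent survives and there are no descendants, so the estate passes to Njord's siblings and their issue per stirpes.
The estate is divided into 4 equal shares of 1/4 among Frida, Tove, Sindre, Oskar.
Frida predeceased; the 1/4 allotted to Frida's branch passes to Frida's issue by representation.
The 1/4 is divided into 2 equal shares of 1/8 among Liv, Gudrun.
Liv is living and takes 1/8.
Gudrun is living and takes 1/8.
Tove is living and takes 1/4.
Sindre is living and takes 1/4.
Oskar predeceased; the 1/4 allotted to Oskar's branch passes to Oskar's issue by representation.
The 1/4 is divided into 3 equal shares of 1/12 among Hakon, Brynja, Kolbein.
Hakon is living and takes 1/12.
Brynja predeceased; the 1/12 allotted to Brynja's branch passes to Brynja's issue by representation.
The 1/12 is divided into 2 equal shares of 1/24 among Ragna, Ylva.
Ragna is living and takes 1/24.
Ylva is living and takes 1/24.
Kolbein is living and takes 1/12.

Gudrun 1/8; Hakon 1/12; Kolbein 1/12; Liv 1/8; Ragna 1/24; Sindre 1/4; Tove 1/4; Ylva 1/24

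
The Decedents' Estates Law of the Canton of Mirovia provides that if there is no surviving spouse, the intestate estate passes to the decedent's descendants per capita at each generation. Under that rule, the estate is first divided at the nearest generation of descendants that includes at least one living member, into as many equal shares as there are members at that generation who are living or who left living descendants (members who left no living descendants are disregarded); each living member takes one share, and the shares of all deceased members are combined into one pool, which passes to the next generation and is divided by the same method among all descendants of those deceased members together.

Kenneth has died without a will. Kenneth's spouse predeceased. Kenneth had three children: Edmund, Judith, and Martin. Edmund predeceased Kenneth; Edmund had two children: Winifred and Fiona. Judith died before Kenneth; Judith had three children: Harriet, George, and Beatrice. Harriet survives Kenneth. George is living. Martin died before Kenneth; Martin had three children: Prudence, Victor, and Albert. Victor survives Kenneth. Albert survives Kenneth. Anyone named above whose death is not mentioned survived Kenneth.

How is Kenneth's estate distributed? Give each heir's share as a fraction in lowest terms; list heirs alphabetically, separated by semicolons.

Albert 1/8; Beatrice 1/8; Fiona 1/8; George 1/8; Harriet 1/8; Prudence 1/8; Victor 1/8; Winifred 1/8

There is no surviving spouse, so the entire estate passes to Kenneth's descendants per capita at each generation.
No one at generation 1 (Edmund, Judith, Martin) is living; moving to the next generation.
At generation 2 (Winifred, Fiona, Harriet, George, Beatrice, Prudence, Victor, Albert) there are 8 shares of (1)/8 = 1/8 each.
Living: Winifred, Fiona, Harriet, George, Beatrice, Prudence, Victor, and Albert — each takes 1/8.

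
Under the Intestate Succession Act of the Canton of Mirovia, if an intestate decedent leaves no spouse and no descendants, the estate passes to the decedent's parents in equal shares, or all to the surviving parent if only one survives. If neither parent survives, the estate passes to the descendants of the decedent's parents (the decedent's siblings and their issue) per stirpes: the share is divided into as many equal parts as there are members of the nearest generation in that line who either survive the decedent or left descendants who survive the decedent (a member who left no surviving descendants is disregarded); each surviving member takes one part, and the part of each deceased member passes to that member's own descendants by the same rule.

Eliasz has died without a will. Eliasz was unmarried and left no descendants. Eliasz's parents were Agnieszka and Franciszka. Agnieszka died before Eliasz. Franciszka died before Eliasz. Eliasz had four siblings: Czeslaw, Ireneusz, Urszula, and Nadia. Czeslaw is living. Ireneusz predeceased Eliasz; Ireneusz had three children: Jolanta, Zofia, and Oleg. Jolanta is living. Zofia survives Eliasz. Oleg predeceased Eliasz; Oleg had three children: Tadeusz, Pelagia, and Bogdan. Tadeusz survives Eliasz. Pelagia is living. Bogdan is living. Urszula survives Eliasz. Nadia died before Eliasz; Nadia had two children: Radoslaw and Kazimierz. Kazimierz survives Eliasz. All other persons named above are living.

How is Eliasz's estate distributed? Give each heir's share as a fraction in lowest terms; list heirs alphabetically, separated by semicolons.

Bogdan 1/36; Czeslaw 1/4; Jolanta 1/12; Kazimierz 1/8; Pelagia 1/36; Radoslaw 1/8; Tadeusz 1/36; Urszula 1/4; Zofia 1/12

Neither parent survives and there are no descendants, so the estate passes to Eliasz's siblings and their issue per stirpes.
The estate is divided into 4 equal shares of 1/4 among Czeslaw, Ireneusz, Urszula, Nadia.
Czeslaw is living and takes 1/4.
Ireneusz predeceased; the 1/4 allotted to Ireneusz's branch passes to Ireneusz's issue by representation.
The 1/4 is divided into 3 equal shares of 1/12 among Jolanta, Zofia, Oleg.
Jolanta is living and takes 1/12.
Zofia is living and takes 1/12.
Oleg predeceased; the 1/12 allotted to Oleg's branch passes to Oleg's issue by representation.
The 1/12 is divided into 3 equal shares of 1/36 among Tadeusz, Pelagia, Bogdan.
Tadeusz is living and takes 1/36.
Pelagia is living and takes 1/36.
Bogdan is living and takes 1/36.
Urszula is living and takes 1/4.
Nadia predeceased; the 1/4 allotted to Nadia's branch passes to Nadia's issue by representation.
The 1/4 is divided into 2 equal shares of 1/8 among Radoslaw, Kazimierz.
Radoslaw is living and takes 1/8.
Kazimierz is living and takes 1/8.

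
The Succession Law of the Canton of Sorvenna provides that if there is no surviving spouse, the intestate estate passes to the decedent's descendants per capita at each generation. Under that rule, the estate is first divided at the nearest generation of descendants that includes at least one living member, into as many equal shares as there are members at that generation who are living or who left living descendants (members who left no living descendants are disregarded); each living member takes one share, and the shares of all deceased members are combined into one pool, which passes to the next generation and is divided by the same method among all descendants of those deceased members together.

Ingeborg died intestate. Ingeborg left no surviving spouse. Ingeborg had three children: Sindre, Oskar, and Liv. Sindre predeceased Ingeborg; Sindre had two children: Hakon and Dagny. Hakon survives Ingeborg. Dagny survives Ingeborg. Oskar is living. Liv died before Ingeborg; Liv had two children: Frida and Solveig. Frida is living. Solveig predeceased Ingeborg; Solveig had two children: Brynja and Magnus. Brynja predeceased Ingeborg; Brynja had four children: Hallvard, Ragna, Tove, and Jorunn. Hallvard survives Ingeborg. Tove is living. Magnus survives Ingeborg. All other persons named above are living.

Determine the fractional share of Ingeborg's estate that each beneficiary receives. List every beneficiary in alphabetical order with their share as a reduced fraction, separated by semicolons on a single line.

Dagny 1/6; Frida 1/6; Hakon 1/6; Hallvard 1/48; Jorunn 1/48; Magnus 1/12; Oskar 1/3; Ragna 1/48; Tove 1/48

There is no surviving spouse, so the entire estate passes to Ingeborg's descendants per capita at each generation.
At generation 1 (Sindre, Oskar, Liv) there are 3 shares of (1)/3 = 1/3 each.
Living: Oskar — each takes 1/3.
Deceased: Sindre and Liv. Their combined 2/3 is pooled and carried to generation 2.
At generation 2 (Hakon, Dagny, Frida, Solveig) there are 4 shares of (2/3)/4 = 1/6 each.
Living: Hakon, Dagny, and Frida — each takes 1/6.
Deceased: Solveig. That 1/6 share is carried to generation 3.
At generation 3 (Brynja, Magnus) there are 2 shares of (1/6)/2 = 1/12 each.
Living: Magnus — each takes 1/12.
Deceased: Brynja. That 1/12 share is carried to generation 4.
At generation 4 (Hallvard, Ragna, Tove, Jorunn) there are 4 shares of (1/12)/4 = 1/48 each.
Living: Hallvard, Ragna, Tove, and Jorunn — each takes 1/48.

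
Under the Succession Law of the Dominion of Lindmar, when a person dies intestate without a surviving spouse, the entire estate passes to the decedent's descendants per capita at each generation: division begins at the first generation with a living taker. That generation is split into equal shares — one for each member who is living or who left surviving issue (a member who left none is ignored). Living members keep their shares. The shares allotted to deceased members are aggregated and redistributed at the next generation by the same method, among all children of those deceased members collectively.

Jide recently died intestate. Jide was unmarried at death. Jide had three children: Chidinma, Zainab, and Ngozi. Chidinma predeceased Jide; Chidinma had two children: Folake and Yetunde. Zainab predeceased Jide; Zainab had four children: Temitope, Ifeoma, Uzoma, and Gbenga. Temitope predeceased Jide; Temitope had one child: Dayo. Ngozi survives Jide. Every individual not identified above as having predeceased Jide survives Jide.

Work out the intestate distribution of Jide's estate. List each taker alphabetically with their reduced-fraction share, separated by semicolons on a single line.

Dayo 1/9; Folake 1/9; Gbenga 1/9; Ifeoma 1/9; Ngozi 1/3; Uzoma 1/9; Yetunde 1/9

There is no surviving spouse, so the entire estate passes to Jide's descendants per capita at each generation.
At generation 1 (Chidinma, Zainab, Ngozi) there are 3 shares of (1)/3 = 1/3 each.
Living: Ngozi — each takes 1/3.
Deceased: Chidinma and Zainab. Their combined 2/3 is pooled and carried to generation 2.
At generation 2 (Folake, Yetunde, Temitope, Ifeoma, Uzoma, Gbenga) there are 6 shares of (2/3)/6 = 1/9 each.
Living: Folake, Yetunde, Ifeoma, Uzoma, and Gbenga — each takes 1/9.
Deceased: Temitope. That 1/9 share is carried to generation 3.
At generation 3 (Dayo) there are 1 shares of (1/9)/1 = 1/9 each.
Living: Dayo — each takes 1/9.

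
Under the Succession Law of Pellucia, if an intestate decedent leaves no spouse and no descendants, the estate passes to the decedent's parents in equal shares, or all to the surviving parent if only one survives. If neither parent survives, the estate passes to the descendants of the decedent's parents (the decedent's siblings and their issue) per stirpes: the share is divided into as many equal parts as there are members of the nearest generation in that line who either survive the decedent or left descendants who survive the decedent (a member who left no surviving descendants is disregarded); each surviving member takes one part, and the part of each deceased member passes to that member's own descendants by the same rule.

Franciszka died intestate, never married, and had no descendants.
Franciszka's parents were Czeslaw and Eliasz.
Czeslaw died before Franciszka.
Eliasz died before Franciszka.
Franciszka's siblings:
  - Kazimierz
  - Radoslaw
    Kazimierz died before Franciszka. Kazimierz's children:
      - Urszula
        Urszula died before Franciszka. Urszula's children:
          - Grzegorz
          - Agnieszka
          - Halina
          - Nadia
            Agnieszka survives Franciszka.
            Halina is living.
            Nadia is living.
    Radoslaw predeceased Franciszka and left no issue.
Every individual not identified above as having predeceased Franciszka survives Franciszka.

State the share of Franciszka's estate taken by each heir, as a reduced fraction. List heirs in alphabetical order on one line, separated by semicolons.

Agnieszka 1/4; Grzegorz 1/4; Halina 1/4; Nadia 1/4

Neither parent survives and there are no descendants, so the estate passes to Franciszka's siblings and their issue per stirpes.
Radoslaw left no surviving issue, so that branch lapses and is disregarded.
Kazimierz's line is the sole branch at this level, so the full 1 passes to Kazimierz's issue by representation.
Urszula's line is the sole branch at this level, so the full 1 passes to Urszula's issue by representation.
The estate is divided into 4 equal shares of 1/4 among Grzegorz, Agnieszka, Halina, Nadia.
Grzegorz is living and takes 1/4.
Agnieszka is living and takes 1/4.
Halina is living and takes 1/4.
Nadia is living and takes 1/4.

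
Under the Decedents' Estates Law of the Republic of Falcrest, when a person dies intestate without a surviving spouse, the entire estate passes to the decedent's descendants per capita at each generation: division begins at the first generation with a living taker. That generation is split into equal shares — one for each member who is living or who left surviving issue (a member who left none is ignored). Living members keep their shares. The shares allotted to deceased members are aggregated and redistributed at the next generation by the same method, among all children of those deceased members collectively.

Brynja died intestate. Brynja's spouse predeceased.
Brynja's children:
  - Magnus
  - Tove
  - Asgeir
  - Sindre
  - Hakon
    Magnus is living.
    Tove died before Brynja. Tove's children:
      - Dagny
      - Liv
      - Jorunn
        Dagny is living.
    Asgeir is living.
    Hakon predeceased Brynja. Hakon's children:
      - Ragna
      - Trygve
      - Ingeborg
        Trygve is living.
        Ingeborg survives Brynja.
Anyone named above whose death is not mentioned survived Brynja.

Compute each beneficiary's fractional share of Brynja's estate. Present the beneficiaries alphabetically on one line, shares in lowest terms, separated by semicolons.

Asgeir 1/5; Dagny 1/15; Ingeborg 1/15; Jorunn 1/15; Liv 1/15; Magnus 1/5; Ragna 1/15; Sindre 1/5; Trygve 1/15

There is no surviving spouse, so the entire estate passes to Brynja's descendants per capita at each generation.
At generation 1 (Magnus, Tove, Asgeir, Sindre, Hakon) there are 5 shares of (1)/5 = 1/5 each.
Living: Magnus, Asgeir, and Sindre — each takes 1/5.
Deceased: Tove and Hakon. Their combined 2/5 is pooled and carried to generation 2.
At generation 2 (Dagny, Liv, Jorunn, Ragna, Trygve, Ingeborg) there are 6 shares of (2/5)/6 = 1/15 each.
Living: Dagny, Liv, Jorunn, Ragna, Trygve, and Ingeborg — each takes 1/15.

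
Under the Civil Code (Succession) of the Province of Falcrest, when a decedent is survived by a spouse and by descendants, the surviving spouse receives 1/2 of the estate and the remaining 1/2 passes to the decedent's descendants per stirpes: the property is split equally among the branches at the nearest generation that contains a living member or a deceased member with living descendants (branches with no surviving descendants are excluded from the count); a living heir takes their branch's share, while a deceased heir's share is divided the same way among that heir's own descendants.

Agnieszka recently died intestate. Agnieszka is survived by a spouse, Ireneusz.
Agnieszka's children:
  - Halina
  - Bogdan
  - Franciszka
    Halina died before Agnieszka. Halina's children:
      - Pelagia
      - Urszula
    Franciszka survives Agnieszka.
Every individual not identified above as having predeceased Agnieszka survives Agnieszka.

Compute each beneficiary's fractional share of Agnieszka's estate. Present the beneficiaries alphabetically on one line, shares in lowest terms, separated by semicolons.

Bogdan 1/6; Franciszka 1/6; Ireneusz 1/2; Pelagia 1/12; Urszula 1/12

Ireneusz, as surviving spouse, takes 1/2.
The remaining 1/2 passes to Agnieszka's descendants per stirpes.
The 1/2 is divided into 3 equal shares of 1/6 among Halina, Bogdan, Franciszka.
Halina predeceased; the 1/6 allotted to Halina's branch passes to Halina's issue by representation.
The 1/6 is divided into 2 equal shares of 1/12 among Pelagia, Urszula.
Pelagia is living and takes 1/12.
Urszula is living and takes 1/12.
Bogdan is living and takes 1/6.
Franciszka is living and takes 1/6.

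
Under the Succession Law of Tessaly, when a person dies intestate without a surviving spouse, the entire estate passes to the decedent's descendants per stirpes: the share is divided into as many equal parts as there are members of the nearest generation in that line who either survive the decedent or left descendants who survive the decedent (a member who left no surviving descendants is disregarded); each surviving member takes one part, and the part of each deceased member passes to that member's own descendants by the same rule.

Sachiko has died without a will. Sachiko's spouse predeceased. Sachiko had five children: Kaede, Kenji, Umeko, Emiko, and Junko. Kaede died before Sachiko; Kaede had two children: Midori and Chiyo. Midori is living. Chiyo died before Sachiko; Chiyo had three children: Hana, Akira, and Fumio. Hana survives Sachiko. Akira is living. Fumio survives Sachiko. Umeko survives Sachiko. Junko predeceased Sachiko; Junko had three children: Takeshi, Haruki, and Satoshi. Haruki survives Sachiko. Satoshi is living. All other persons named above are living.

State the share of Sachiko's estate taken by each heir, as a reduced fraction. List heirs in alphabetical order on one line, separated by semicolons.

Akira 1/30; Emiko 1/5; Fumio 1/30; Hana 1/30; Haruki 1/15; Kenji 1/5; Midori 1/10; Satoshi 1/15; Takeshi 1/15; Umeko 1/5

There is no surviving spouse, so the entire estate passes to Sachiko's descendants per stirpes.
The estate is divided into 5 equal shares of 1/5 among Kaede, Kenji, Umeko, Emiko, Junko.
Kaede predeceased; the 1/5 allotted to Kaede's branch passes to Kaede's issue by representation.
The 1/5 is divided into 2 equal shares of 1/10 among Midori, Chiyo.
Midori is living and takes 1/10.
Chiyo predeceased; the 1/10 allotted to Chiyo's branch passes to Chiyo's issue by representation.
The 1/10 is divided into 3 equal shares of 1/30 among Hana, Akira, Fumio.
Hana is living and takes 1/30.
Akira is living and takes 1/30.
Fumio is living and takes 1/30.
Kenji is living and takes 1/5.
Umeko is living and takes 1/5.
Emiko is living and takes 1/5.
Junko predeceased; the 1/5 allotted to Junko's branch passes to Junko's issue by representation.
The 1/5 is divided into 3 equal shares of 1/15 among Takeshi, Haruki, Satoshi.
Takeshi is living and takes 1/15.
Haruki is living and takes 1/15.
Satoshi is living and takes 1/15.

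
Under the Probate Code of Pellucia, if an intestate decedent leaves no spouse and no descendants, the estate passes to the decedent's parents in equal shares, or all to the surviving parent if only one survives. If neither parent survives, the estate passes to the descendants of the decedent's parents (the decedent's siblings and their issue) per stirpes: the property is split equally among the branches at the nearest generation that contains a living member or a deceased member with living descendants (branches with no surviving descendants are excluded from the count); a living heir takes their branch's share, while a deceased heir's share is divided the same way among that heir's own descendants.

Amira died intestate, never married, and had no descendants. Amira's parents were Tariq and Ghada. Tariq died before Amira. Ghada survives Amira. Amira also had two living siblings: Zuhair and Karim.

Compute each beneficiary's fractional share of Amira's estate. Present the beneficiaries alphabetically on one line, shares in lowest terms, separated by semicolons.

Ghada 1

Only one parent, Ghada, survives, so Ghada takes the entire estate. The siblings take nothing because a surviving parent has priority.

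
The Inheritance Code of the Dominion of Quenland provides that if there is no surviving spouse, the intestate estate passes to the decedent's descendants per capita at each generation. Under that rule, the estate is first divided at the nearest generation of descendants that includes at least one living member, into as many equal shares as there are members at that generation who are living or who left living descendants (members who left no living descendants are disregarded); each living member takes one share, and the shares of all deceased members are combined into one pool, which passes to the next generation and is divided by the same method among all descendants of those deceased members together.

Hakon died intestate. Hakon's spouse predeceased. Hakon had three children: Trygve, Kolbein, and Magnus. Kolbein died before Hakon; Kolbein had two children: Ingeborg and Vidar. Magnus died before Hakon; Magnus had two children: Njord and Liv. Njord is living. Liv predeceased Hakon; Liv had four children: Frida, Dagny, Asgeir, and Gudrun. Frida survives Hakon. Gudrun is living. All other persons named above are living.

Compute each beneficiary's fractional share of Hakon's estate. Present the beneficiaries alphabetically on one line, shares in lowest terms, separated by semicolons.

There is no surviving spouse, so the entire estate passes to Hakon's descendants per capita at each generation.
At generation 1 (Trygve, Kolbein, Magnus) there are 3 shares of (1)/3 = 1/3 each.
Living: Trygve — each takes 1/3.
Deceased: Kolbein and Magnus. Their combined 2/3 is pooled and carried to generation 2.
At generation 2 (Ingeborg, Vidar, Njord, Liv) there are 4 shares of (2/3)/4 = 1/6 each.
Living: Ingeborg, Vidar, and Njord — each takes 1/6.
Deceased: Liv. That 1/6 share is carried to generation 3.
At generation 3 (Frida, Dagny, Asgeir, Gudrun) there are 4 shares of (1/6)/4 = 1/24 each.
Living: Frida, Dagny, Asgeir, and Gudrun — each takes 1/24.

Asgeir 1/24; Dagny 1/24; Frida 1/24; Gudrun 1/24; Ingeborg 1/6; Njord 1/6; Trygve 1/3; Vidar 1/6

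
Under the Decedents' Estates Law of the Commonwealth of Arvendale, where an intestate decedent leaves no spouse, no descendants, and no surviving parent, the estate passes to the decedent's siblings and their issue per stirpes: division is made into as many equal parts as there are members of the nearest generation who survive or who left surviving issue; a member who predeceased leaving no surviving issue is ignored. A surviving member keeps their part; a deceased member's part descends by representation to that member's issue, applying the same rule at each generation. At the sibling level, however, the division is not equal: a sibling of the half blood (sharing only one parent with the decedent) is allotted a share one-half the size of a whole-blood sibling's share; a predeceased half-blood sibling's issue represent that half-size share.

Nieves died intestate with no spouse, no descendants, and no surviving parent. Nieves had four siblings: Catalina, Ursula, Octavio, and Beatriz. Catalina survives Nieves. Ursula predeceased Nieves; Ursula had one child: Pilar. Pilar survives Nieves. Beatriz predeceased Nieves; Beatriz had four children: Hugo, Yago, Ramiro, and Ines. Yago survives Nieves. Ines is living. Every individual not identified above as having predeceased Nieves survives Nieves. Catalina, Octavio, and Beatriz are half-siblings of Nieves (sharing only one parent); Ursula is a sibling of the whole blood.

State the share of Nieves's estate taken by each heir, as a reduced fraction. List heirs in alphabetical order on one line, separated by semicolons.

No spouse, descendants, or parent survives, so the estate passes to Nieves's siblings per stirpes.
Half-blood siblings count for one-half the weight of whole-blood siblings at the initial division.
Dividing 1 in proportion to weights (total weight 5/2): Catalina (weight 1/2) → 1/5; Ursula (weight 1) → 2/5; Octavio (weight 1/2) → 1/5; Beatriz (weight 1/2) → 1/5.
Catalina is living and takes 1/5.
Ursula predeceased; the 2/5 allotted to Ursula's branch passes to Ursula's issue by representation.
Pilar is the sole taker at this level and receives the full 2/5.
Octavio is living and takes 1/5.
Beatriz predeceased; the 1/5 allotted to Beatriz's branch passes to Beatriz's issue by representation.
The 1/5 is divided into 4 equal shares of 1/20 among Hugo, Yago, Ramiro, Ines.
Hugo is living and takes 1/20.
Yago is living and takes 1/20.
Ramiro is living and takes 1/20.
Ines is living and takes 1/20.

Catalina 1/5; Hugo 1/20; Ines 1/20; Octavio 1/5; Pilar 2/5; Ramiro 1/20; Yago 1/20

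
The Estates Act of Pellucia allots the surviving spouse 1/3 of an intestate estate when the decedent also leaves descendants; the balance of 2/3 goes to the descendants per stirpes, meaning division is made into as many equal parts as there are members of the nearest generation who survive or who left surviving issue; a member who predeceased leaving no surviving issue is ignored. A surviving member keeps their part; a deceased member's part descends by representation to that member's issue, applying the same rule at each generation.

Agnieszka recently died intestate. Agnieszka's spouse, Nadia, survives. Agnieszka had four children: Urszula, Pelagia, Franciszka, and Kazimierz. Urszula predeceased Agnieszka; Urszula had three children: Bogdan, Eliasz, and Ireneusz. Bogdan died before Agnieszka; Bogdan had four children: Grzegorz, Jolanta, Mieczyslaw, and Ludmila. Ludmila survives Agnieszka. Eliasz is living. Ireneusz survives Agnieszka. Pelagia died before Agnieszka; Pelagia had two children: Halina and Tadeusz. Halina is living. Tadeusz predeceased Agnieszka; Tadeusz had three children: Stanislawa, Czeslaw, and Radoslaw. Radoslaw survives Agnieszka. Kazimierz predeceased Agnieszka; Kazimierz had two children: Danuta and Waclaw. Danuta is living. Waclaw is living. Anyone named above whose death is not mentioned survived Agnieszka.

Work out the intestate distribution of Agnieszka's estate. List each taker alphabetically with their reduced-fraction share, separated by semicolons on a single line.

Nadia, as surviving spouse, takes 1/3.
The remaining 2/3 passes to Agnieszka's descendants per stirpes.
The 2/3 is divided into 4 equal shares of 1/6 among Urszula, Pelagia, Franciszka, Kazimierz.
Urszula predeceased; the 1/6 allotted to Urszula's branch passes to Urszula's issue by representation.
The 1/6 is divided into 3 equal shares of 1/18 among Bogdan, Eliasz, Ireneusz.
Bogdan predeceased; the 1/18 allotted to Bogdan's branch passes to Bogdan's issue by representation.
The 1/18 is divided into 4 equal shares of 1/72 among Grzegorz, Jolanta, Mieczyslaw, Ludmila.
Grzegorz is living and takes 1/72.
Jolanta is living and takes 1/72.
Mieczyslaw is living and takes 1/72.
Ludmila is living and takes 1/72.
Eliasz is living and takes 1/18.
Ireneusz is living and takes 1/18.
Pelagia predeceased; the 1/6 allotted to Pelagia's branch passes to Pelagia's issue by representation.
The 1/6 is divided into 2 equal shares of 1/12 among Halina, Tadeusz.
Halina is living and takes 1/12.
Tadeusz predeceased; the 1/12 allotted to Tadeusz's branch passes to Tadeusz's issue by representation.
The 1/12 is divided into 3 equal shares of 1/36 among Stanislawa, Czeslaw, Radoslaw.
Stanislawa is living and takes 1/36.
Czeslaw is living and takes 1/36.
Radoslaw is living and takes 1/36.
Franciszka is living and takes 1/6.
Kazimierz predeceased; the 1/6 allotted to Kazimierz's branch passes to Kazimierz's issue by representation.
The 1/6 is divided into 2 equal shares of 1/12 among Danuta, Waclaw.
Danuta is living and takes 1/12.
Waclaw is living and takes 1/12.

Czeslaw 1/36; Danuta 1/12; Eliasz 1/18; Franciszka 1/6; Grzegorz 1/72; Halina 1/12; Ireneusz 1/18; Jolanta 1/72; Ludmila 1/72; Mieczyslaw 1/72; Nadia 1/3; Radoslaw 1/36; Stanislawa 1/36; Waclaw 1/12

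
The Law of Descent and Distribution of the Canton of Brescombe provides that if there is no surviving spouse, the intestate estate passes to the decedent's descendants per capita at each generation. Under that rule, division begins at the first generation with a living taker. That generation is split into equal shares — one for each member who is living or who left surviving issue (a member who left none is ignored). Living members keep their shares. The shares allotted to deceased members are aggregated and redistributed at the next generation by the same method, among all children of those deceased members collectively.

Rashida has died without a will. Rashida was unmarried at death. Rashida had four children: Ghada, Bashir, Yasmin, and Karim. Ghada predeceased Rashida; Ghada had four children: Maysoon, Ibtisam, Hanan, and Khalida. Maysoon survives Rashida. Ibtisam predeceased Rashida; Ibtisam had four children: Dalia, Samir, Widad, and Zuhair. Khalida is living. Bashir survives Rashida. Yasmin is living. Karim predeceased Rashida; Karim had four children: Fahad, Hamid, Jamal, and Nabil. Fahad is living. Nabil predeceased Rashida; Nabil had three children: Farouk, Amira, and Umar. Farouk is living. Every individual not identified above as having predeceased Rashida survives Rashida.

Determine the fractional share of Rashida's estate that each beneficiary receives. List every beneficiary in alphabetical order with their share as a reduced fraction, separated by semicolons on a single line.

Amira 1/56; Bashir 1/4; Dalia 1/56; Fahad 1/16; Farouk 1/56; Hamid 1/16; Hanan 1/16; Jamal 1/16; Khalida 1/16; Maysoon 1/16; Samir 1/56; Umar 1/56; Widad 1/56; Yasmin 1/4; Zuhair 1/56

There is no surviving spouse, so the entire estate passes to Rashida's descendants per capita at each generation.
At generation 1 (Ghada, Bashir, Yasmin, Karim) there are 4 shares of (1)/4 = 1/4 each.
Living: Bashir and Yasmin — each takes 1/4.
Deceased: Ghada and Karim. Their combined 1/2 is pooled and carried to generation 2.
At generation 2 (Maysoon, Ibtisam, Hanan, Khalida, Fahad, Hamid, Jamal, Nabil) there are 8 shares of (1/2)/8 = 1/16 each.
Living: Maysoon, Hanan, Khalida, Fahad, Hamid, and Jamal — each takes 1/16.
Deceased: Ibtisam and Nabil. Their combined 1/8 is pooled and carried to generation 3.
At generation 3 (Dalia, Samir, Widad, Zuhair, Farouk, Amira, Umar) there are 7 shares of (1/8)/7 = 1/56 each.
Living: Dalia, Samir, Widad, Zuhair, Farouk, Amira, and Umar — each takes 1/56.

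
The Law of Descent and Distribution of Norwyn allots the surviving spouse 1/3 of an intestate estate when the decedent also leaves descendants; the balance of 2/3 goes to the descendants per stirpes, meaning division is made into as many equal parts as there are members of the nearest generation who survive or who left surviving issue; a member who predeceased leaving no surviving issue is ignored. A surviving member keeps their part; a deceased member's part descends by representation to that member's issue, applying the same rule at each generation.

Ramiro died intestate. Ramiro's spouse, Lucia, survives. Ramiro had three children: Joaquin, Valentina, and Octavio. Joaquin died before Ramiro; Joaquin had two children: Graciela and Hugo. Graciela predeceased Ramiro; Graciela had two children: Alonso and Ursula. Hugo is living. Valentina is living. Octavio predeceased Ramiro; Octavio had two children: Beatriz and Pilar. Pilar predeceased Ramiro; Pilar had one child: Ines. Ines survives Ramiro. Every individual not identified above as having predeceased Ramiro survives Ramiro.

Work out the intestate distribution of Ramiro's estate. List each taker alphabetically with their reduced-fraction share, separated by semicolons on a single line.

Lucia, as surviving spouse, takes 1/3.
The remaining 2/3 passes to Ramiro's descendants per stirpes.
The 2/3 is divided into 3 equal shares of 2/9 among Joaquin, Valentina, Octavio.
Joaquin predeceased; the 2/9 allotted to Joaquin's branch passes to Joaquin's issue by representation.
The 2/9 is divided into 2 equal shares of 1/9 among Graciela, Hugo.
Graciela predeceased; the 1/9 allotted to Graciela's branch passes to Graciela's issue by representation.
The 1/9 is divided into 2 equal shares of 1/18 among Alonso, Ursula.
Alonso is living and takes 1/18.
Ursula is living and takes 1/18.
Hugo is living and takes 1/9.
Valentina is living and takes 2/9.
Octavio predeceased; the 2/9 allotted to Octavio's branch passes to Octavio's issue by representation.
The 2/9 is divided into 2 equal shares of 1/9 among Beatriz, Pilar.
Beatriz is living and takes 1/9.
Pilar predeceased; the 1/9 allotted to Pilar's branch passes to Pilar's issue by representation.
Ines is the sole taker at this level and receives the full 1/9.

Alonso 1/18; Beatriz 1/9; Hugo 1/9; Ines 1/9; Lucia 1/3; Ursula 1/18; Valentina 2/9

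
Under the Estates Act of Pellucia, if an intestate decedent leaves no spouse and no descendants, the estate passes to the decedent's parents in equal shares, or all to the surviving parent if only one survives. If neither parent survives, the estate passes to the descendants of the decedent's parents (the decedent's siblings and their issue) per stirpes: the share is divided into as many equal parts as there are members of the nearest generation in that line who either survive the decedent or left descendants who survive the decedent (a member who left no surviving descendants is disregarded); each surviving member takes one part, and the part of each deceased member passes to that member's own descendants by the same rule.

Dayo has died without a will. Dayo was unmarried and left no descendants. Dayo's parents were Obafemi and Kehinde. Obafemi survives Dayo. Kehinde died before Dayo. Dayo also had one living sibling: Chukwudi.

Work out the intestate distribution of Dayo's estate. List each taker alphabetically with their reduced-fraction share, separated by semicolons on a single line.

Obafemi 1

Only one parent, Obafemi, survives, so Obafemi takes the entire estate. The siblings take nothing because a surviving parent has priority.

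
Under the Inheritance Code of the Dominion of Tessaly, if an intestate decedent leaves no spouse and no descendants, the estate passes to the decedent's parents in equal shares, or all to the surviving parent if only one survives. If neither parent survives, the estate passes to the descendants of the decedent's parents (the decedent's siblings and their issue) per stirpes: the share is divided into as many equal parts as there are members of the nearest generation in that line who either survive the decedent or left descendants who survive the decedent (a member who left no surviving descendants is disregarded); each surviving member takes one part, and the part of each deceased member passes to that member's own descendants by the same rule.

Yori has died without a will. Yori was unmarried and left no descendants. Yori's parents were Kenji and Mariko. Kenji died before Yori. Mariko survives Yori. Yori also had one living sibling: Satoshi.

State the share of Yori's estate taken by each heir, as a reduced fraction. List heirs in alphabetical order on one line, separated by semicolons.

Only one parent, Mariko, survives, so Mariko takes the entire estate. The siblings take nothing because a surviving parent has priority.

Mariko 1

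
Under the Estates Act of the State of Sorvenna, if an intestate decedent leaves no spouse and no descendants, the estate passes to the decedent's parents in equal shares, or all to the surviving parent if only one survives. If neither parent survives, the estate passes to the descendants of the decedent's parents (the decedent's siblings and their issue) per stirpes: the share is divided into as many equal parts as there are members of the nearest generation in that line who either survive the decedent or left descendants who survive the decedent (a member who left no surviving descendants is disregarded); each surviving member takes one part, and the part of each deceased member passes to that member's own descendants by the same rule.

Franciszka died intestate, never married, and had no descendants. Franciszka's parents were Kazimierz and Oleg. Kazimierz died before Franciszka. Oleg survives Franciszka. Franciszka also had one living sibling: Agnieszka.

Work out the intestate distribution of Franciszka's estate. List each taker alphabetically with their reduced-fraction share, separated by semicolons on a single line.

Only one parent, Oleg, survives, so Oleg takes the entire estate. The siblings take nothing because a surviving parent has priority.

Oleg 1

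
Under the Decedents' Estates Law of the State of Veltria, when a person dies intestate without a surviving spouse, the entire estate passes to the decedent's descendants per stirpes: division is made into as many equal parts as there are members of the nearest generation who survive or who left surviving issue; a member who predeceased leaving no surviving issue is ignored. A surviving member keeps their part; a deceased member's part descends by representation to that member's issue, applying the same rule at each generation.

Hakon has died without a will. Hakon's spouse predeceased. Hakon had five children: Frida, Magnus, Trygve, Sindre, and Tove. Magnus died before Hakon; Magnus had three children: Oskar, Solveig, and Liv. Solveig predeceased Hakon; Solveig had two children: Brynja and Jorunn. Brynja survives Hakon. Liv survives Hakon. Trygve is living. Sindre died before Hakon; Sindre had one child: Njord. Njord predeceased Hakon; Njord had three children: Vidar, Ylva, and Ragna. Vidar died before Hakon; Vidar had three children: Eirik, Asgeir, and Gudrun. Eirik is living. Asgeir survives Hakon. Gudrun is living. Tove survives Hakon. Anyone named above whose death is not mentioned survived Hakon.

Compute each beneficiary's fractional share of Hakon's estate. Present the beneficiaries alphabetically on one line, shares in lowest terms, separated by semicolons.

There is no surviving spouse, so the entire estate passes to Hakon's descendants per stirpes.
The estate is divided into 5 equal shares of 1/5 among Frida, Magnus, Trygve, Sindre, Tove.
Frida is living and takes 1/5.
Magnus predeceased; the 1/5 allotted to Magnus's branch passes to Magnus's issue by representation.
The 1/5 is divided into 3 equal shares of 1/15 among Oskar, Solveig, Liv.
Oskar is living and takes 1/15.
Solveig predeceased; the 1/15 allotted to Solveig's branch passes to Solveig's issue by representation.
The 1/15 is divided into 2 equal shares of 1/30 among Brynja, Jorunn.
Brynja is living and takes 1/30.
Jorunn is living and takes 1/30.
Liv is living and takes 1/15.
Trygve is living and takes 1/5.
Sindre predeceased; the 1/5 allotted to Sindre's branch passes to Sindre's issue by representation.
Njord's line is the sole branch at this level, so the full 1/5 passes to Njord's issue by representation.
The 1/5 is divided into 3 equal shares of 1/15 among Vidar, Ylva, Ragna.
Vidar predeceased; the 1/15 allotted to Vidar's branch passes to Vidar's issue by representation.
The 1/15 is divided into 3 equal shares of 1/45 among Eirik, Asgeir, Gudrun.
Eirik is living and takes 1/45.
Asgeir is living and takes 1/45.
Gudrun is living and takes 1/45.
Ylva is living and takes 1/15.
Ragna is living and takes 1/15.
Tove is living and takes 1/5.

Asgeir 1/45; Brynja 1/30; Eirik 1/45; Frida 1/5; Gudrun 1/45; Jorunn 1/30; Liv 1/15; Oskar 1/15; Ragna 1/15; Tove 1/5; Trygve 1/5; Ylva 1/15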